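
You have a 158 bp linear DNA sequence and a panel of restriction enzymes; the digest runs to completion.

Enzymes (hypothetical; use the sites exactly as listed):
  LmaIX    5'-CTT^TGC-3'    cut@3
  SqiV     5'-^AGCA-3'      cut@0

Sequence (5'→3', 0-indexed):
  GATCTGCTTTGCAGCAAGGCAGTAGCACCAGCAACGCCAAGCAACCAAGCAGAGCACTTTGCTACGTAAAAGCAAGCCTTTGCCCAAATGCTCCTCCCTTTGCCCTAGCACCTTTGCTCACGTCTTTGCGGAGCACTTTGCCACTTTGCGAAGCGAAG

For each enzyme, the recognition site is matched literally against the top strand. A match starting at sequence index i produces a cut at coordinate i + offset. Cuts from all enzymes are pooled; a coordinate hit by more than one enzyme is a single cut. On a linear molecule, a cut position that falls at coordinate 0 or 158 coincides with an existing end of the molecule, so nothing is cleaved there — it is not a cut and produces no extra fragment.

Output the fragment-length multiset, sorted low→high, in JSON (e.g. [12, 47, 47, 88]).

[3,5,5,6,6,7,7,8,8,8,9,10,10,11,11,12,12,20]

Scan for sites:
  LmaIX CTTTGC/3: at [6, 56, 77, 97, 111, 123, 135, 143] ⇒ [9, 59, 80, 100, 114, 126, 138, 146]
  SqiV AGCA/0: at [12, 23, 29, 39, 47, 52, 70, 106, 131] ⇒ [12, 23, 29, 39, 47, 52, 70, 106, 131]

All cut coordinates (distinct, sorted): [9, 12, 23, 29, 39, 47, 52, 59, 70, 80, 100, 106, 114, 126, 131, 138, 146]

Fragment lengths:
  [0,9): 9 bp
  [9,12): 3 bp
  [12,23): 11 bp
  [23,29): 6 bp
  [29,39): 10 bp
  [39,47): 8 bp
  [47,52): 5 bp
  [52,59): 7 bp
  [59,70): 11 bp
  [70,80): 10 bp
  [80,100): 20 bp
  [100,106): 6 bp
  [106,114): 8 bp
  [114,126): 12 bp
  [126,131): 5 bp
  [131,138): 7 bp
  [138,146): 8 bp
  [146,158): 12 bp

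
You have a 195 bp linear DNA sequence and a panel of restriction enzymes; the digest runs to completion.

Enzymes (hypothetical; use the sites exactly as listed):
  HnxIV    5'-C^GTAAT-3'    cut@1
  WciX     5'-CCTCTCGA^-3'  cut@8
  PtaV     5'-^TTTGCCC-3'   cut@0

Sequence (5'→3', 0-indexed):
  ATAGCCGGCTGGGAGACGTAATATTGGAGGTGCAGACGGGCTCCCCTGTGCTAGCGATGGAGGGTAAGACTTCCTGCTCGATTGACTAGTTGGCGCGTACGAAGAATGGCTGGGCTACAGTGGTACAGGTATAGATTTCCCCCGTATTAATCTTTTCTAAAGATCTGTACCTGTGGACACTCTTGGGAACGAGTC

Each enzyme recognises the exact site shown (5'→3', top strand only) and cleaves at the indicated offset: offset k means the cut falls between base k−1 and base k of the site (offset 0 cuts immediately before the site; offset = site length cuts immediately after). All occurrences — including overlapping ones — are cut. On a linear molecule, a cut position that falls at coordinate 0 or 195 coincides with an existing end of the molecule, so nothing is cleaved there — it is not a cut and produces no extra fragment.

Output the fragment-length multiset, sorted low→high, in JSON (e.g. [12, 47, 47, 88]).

[17,178]

Site scan:
  HnxIV (CGTAAT, off=1): starts [16] → cuts [17]
  WciX (CCTCTCGA, off=8): no sites
  PtaV (TTTGCCC, off=0): no sites

Pooled cuts: [17]

Fragments:
  [0,17): 17 bp
  [17,195): 178 bp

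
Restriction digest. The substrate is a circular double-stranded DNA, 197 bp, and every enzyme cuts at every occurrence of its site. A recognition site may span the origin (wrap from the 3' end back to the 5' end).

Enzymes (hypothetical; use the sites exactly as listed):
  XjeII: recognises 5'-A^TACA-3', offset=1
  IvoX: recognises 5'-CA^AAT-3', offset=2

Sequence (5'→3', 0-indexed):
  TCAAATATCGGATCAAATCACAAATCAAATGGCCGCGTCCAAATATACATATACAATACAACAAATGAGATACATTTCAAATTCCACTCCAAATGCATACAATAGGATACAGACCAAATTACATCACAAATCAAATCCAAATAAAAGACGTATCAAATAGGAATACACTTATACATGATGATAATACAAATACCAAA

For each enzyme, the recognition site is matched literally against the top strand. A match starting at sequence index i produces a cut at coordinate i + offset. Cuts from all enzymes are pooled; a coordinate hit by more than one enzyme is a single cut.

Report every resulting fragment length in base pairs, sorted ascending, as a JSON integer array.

Per-enzyme occurrences:
  XjeII ATACA/1: at [44, 50, 55, 69, 96, 106, 162, 170, 183] ⇒ [45, 51, 56, 70, 97, 107, 163, 171, 184]
  IvoX CAAAT/2: at [1, 13, 20, 25, 39, 61, 77, 89, 114, 126, 131, 137, 153, 186, 193] ⇒ [3, 15, 22, 27, 41, 63, 79, 91, 116, 128, 133, 139, 155, 188, 195]

Pooled cuts: [3, 15, 22, 27, 41, 45, 51, 56, 63, 70, 79, 91, 97, 107, 116, 128, 133, 139, 155, 163, 171, 184, 188, 195]

Fragments:
  3→15: 12 bp
  15→22: 7 bp
  22→27: 5 bp
  27→41: 14 bp
  41→45: 4 bp
  45→51: 6 bp
  51→56: 5 bp
  56→63: 7 bp
  63→70: 7 bp
  70→79: 9 bp
  79→91: 12 bp
  91→97: 6 bp
  97→107: 10 bp
  107→116: 9 bp
  116→128: 12 bp
  128→133: 5 bp
  133→139: 6 bp
  139→155: 16 bp
  155→163: 8 bp
  163→171: 8 bp
  171→184: 13 bp
  184→188: 4 bp
  188→195: 7 bp
  195→3 (wrap): 197-195+3 = 5 bp

[4,4,5,5,5,5,6,6,6,7,7,7,7,8,8,9,9,10,12,12,12,13,14,16]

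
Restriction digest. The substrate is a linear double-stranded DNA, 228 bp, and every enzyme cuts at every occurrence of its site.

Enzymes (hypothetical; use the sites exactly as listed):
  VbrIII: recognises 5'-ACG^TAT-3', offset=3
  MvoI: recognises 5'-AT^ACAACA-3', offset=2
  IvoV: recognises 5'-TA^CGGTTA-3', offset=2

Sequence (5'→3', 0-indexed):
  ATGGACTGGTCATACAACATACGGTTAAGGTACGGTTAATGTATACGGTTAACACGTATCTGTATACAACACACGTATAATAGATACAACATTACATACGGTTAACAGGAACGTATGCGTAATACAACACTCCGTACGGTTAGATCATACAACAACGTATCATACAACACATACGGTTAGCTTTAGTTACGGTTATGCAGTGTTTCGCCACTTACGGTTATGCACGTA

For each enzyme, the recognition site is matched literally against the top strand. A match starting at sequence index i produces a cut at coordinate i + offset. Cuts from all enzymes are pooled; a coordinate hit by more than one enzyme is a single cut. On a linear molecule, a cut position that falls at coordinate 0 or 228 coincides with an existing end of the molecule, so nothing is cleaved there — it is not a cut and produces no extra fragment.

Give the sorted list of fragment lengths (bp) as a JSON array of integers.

[6,8,9,9,10,10,10,10,11,11,12,13,13,13,13,14,15,16,25]

Per-enzyme occurrences:
  VbrIII (ACGTAT, off=3): starts [53, 72, 110, 154] → cuts [56, 75, 113, 157]
  MvoI (ATACAACA, off=2): starts [11, 63, 83, 121, 146, 161] → cuts [13, 65, 85, 123, 148, 163]
  IvoV (TACGGTTA, off=2): starts [19, 30, 43, 96, 134, 171, 187, 212] → cuts [21, 32, 45, 98, 136, 173, 189, 214]

All cut coordinates (distinct, sorted): [13, 21, 32, 45, 56, 65, 75, 85, 98, 113, 123, 136, 148, 157, 163, 173, 189, 214]

Fragments:
  [0,13): 13 bp
  [13,21): 8 bp
  [21,32): 11 bp
  [32,45): 13 bp
  [45,56): 11 bp
  [56,65): 9 bp
  [65,75): 10 bp
  [75,85): 10 bp
  [85,98): 13 bp
  [98,113): 15 bp
  [113,123): 10 bp
  [123,136): 13 bp
  [136,148): 12 bp
  [148,157): 9 bp
  [157,163): 6 bp
  [163,173): 10 bp
  [173,189): 16 bp
  [189,214): 25 bp
  [214,228): 14 bp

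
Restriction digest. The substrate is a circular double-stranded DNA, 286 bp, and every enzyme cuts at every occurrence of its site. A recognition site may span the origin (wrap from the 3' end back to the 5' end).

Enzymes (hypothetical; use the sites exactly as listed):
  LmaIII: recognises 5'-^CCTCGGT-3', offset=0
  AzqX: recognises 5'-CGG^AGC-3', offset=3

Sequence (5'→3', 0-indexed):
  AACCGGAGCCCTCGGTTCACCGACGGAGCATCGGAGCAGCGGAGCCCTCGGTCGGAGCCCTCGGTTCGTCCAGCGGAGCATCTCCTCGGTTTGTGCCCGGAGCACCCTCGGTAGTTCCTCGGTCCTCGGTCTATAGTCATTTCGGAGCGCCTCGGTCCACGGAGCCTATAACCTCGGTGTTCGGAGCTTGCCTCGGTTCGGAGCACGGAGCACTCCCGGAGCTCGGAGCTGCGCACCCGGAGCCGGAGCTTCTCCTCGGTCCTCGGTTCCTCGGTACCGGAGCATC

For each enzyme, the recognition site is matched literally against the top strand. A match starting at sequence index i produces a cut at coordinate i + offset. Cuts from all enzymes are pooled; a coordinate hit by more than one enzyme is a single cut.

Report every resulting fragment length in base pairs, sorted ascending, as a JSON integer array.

[3,3,3,4,5,6,6,7,7,7,7,7,7,8,8,8,9,10,11,11,11,12,12,13,13,14,17,17,18,22]

Scan for sites:
  LmaIII CCTCGGT/0: at [9, 45, 58, 83, 105, 116, 123, 149, 171, 190, 253, 260, 268] ⇒ [9, 45, 58, 83, 105, 116, 123, 149, 171, 190, 253, 260, 268]
  AzqX CGGAGC/3: at [3, 23, 31, 39, 52, 73, 97, 142, 159, 181, 198, 205, 216, 223, 237, 243, 277] ⇒ [6, 26, 34, 42, 55, 76, 100, 145, 162, 184, 201, 208, 219, 226, 240, 246, 280]

Pooled cuts: [6, 9, 26, 34, 42, 45, 55, 58, 76, 83, 100, 105, 116, 123, 145, 149, 162, 171, 184, 190, 201, 208, 219, 226, 240, 246, 253, 260, 268, 280]

Fragment lengths:
  6→9: 3 bp
  9→26: 17 bp
  26→34: 8 bp
  34→42: 8 bp
  42→45: 3 bp
  45→55: 10 bp
  55→58: 3 bp
  58→76: 18 bp
  76→83: 7 bp
  83→100: 17 bp
  100→105: 5 bp
  105→116: 11 bp
  116→123: 7 bp
  123→145: 22 bp
  145→149: 4 bp
  149→162: 13 bp
  162→171: 9 bp
  171→184: 13 bp
  184→190: 6 bp
  190→201: 11 bp
  201→208: 7 bp
  208→219: 11 bp
  219→226: 7 bp
  226→240: 14 bp
  240→246: 6 bp
  246→253: 7 bp
  253→260: 7 bp
  260→268: 8 bp
  268→280: 12 bp
  280→6 (wrap): 286-280+6 = 12 bp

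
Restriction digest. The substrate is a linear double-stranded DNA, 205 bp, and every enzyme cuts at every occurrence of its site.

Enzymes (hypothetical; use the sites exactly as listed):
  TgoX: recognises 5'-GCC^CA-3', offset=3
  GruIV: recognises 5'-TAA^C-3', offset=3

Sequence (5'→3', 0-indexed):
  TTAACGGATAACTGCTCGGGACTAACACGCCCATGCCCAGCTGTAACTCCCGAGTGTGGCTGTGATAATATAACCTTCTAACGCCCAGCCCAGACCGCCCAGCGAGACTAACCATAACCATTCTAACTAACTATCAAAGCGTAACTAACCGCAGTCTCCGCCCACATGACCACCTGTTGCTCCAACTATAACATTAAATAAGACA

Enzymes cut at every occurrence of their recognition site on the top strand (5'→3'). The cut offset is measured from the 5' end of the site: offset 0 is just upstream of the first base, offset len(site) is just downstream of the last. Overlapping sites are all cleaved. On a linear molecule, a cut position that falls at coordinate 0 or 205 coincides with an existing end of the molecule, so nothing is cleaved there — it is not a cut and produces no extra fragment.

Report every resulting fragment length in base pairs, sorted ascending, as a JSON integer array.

Scan for sites:
  TgoX GCCCA/3: at [28, 34, 82, 87, 96, 159] ⇒ [31, 37, 85, 90, 99, 162]
  GruIV TAAC/3: at [1, 8, 22, 43, 70, 78, 108, 114, 123, 127, 141, 145, 188] ⇒ [4, 11, 25, 46, 73, 81, 111, 117, 126, 130, 144, 148, 191]

All cut coordinates (distinct, sorted): [4, 11, 25, 31, 37, 46, 73, 81, 85, 90, 99, 111, 117, 126, 130, 144, 148, 162, 191]

Fragments:
  [0,4): 4 bp
  [4,11): 7 bp
  [11,25): 14 bp
  [25,31): 6 bp
  [31,37): 6 bp
  [37,46): 9 bp
  [46,73): 27 bp
  [73,81): 8 bp
  [81,85): 4 bp
  [85,90): 5 bp
  [90,99): 9 bp
  [99,111): 12 bp
  [111,117): 6 bp
  [117,126): 9 bp
  [126,130): 4 bp
  [130,144): 14 bp
  [144,148): 4 bp
  [148,162): 14 bp
  [162,191): 29 bp
  [191,205): 14 bp

[4,4,4,4,5,6,6,6,7,8,9,9,9,12,14,14,14,14,27,29]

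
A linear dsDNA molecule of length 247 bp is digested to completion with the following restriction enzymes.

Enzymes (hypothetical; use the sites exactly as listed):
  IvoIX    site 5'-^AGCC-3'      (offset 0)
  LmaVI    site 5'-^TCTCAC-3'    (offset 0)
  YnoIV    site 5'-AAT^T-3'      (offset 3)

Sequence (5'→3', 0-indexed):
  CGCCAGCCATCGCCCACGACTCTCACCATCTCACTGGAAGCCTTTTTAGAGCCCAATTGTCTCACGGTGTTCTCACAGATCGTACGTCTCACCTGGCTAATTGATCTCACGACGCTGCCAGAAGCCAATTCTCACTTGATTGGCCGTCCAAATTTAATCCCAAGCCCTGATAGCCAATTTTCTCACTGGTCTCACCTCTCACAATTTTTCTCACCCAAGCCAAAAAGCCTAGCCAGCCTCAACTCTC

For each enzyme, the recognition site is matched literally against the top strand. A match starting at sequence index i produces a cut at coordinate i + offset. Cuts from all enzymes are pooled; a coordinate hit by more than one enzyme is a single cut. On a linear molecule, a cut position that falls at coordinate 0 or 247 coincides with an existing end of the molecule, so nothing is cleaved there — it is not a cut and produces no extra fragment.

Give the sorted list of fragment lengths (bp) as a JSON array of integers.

[2,2,3,3,4,4,5,7,7,7,8,8,8,9,9,9,9,9,10,11,11,13,15,16,16,18,24]

Scan for sites:
  IvoIX AGCC/0: at [4, 38, 49, 122, 162, 171, 217, 225, 230, 234] ⇒ [4, 38, 49, 122, 162, 171, 217, 225, 230, 234]
  LmaVI TCTCAC/0: at [20, 28, 59, 70, 86, 104, 129, 180, 189, 196, 208] ⇒ [20, 28, 59, 70, 86, 104, 129, 180, 189, 196, 208]
  YnoIV AATT/3: at [54, 98, 126, 150, 175, 202] ⇒ [57, 101, 129, 153, 178, 205]

Pooled cuts: [4, 20, 28, 38, 49, 57, 59, 70, 86, 101, 104, 122, 129, 153, 162, 171, 178, 180, 189, 196, 205, 208, 217, 225, 230, 234]

Fragments:
  [0,4): 4 bp
  [4,20): 16 bp
  [20,28): 8 bp
  [28,38): 10 bp
  [38,49): 11 bp
  [49,57): 8 bp
  [57,59): 2 bp
  [59,70): 11 bp
  [70,86): 16 bp
  [86,101): 15 bp
  [101,104): 3 bp
  [104,122): 18 bp
  [122,129): 7 bp
  [129,153): 24 bp
  [153,162): 9 bp
  [162,171): 9 bp
  [171,178): 7 bp
  [178,180): 2 bp
  [180,189): 9 bp
  [189,196): 7 bp
  [196,205): 9 bp
  [205,208): 3 bp
  [208,217): 9 bp
  [217,225): 8 bp
  [225,230): 5 bp
  [230,234): 4 bp
  [234,247): 13 bp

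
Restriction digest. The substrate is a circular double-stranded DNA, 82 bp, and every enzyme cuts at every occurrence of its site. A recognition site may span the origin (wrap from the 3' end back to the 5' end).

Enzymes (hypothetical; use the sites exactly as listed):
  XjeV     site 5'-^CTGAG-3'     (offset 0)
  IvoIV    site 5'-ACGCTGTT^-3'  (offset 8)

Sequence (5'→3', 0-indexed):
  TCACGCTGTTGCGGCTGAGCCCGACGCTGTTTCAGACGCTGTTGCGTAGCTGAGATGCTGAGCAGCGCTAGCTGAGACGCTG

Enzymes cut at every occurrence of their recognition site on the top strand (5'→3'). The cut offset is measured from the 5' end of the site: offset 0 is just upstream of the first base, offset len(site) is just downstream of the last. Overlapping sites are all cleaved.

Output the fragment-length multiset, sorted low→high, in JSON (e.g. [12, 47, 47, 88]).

[4,6,8,12,14,17,21]

Per-enzyme occurrences:
  XjeV CTGAG/0: at [14, 49, 57, 71] ⇒ [14, 49, 57, 71]
  IvoIV ACGCTGTT/8: at [2, 23, 35] ⇒ [10, 31, 43]

All cut coordinates (distinct, sorted): [10, 14, 31, 43, 49, 57, 71]

Fragments:
  10→14: 4 bp
  14→31: 17 bp
  31→43: 12 bp
  43→49: 6 bp
  49→57: 8 bp
  57→71: 14 bp
  71→10 (wrap): 82-71+10 = 21 bp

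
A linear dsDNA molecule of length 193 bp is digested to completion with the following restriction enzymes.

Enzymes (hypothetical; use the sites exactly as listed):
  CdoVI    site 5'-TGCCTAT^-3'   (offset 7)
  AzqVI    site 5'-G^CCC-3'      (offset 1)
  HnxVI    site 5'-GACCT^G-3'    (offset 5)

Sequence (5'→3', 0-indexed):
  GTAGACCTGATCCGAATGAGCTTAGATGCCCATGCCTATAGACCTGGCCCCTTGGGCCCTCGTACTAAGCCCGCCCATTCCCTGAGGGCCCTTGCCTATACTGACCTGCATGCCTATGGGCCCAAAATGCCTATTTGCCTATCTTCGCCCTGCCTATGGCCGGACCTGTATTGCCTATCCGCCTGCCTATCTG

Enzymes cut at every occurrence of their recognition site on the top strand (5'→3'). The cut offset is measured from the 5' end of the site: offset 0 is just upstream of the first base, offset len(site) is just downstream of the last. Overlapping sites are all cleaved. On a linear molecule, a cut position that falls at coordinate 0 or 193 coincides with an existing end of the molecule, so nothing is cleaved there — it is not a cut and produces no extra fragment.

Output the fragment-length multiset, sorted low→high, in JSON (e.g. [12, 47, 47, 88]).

[2,3,3,4,5,6,8,8,8,9,10,10,10,11,11,11,12,13,14,15,20]

Scan for sites:
  CdoVI (TGCCTAT, off=7): starts [32, 92, 110, 127, 135, 150, 171, 183] → cuts [39, 99, 117, 134, 142, 157, 178, 190]
  AzqVI (GCCC, off=1): starts [27, 46, 55, 68, 72, 87, 119, 146] → cuts [28, 47, 56, 69, 73, 88, 120, 147]
  HnxVI (GACCTG, off=5): starts [3, 40, 102, 162] → cuts [8, 45, 107, 167]

All cut coordinates (distinct, sorted): [8, 28, 39, 45, 47, 56, 69, 73, 88, 99, 107, 117, 120, 134, 142, 147, 157, 167, 178, 190]

Fragment lengths:
  [0,8): 8 bp
  [8,28): 20 bp
  [28,39): 11 bp
  [39,45): 6 bp
  [45,47): 2 bp
  [47,56): 9 bp
  [56,69): 13 bp
  [69,73): 4 bp
  [73,88): 15 bp
  [88,99): 11 bp
  [99,107): 8 bp
  [107,117): 10 bp
  [117,120): 3 bp
  [120,134): 14 bp
  [134,142): 8 bp
  [142,147): 5 bp
  [147,157): 10 bp
  [157,167): 10 bp
  [167,178): 11 bp
  [178,190): 12 bp
  [190,193): 3 bp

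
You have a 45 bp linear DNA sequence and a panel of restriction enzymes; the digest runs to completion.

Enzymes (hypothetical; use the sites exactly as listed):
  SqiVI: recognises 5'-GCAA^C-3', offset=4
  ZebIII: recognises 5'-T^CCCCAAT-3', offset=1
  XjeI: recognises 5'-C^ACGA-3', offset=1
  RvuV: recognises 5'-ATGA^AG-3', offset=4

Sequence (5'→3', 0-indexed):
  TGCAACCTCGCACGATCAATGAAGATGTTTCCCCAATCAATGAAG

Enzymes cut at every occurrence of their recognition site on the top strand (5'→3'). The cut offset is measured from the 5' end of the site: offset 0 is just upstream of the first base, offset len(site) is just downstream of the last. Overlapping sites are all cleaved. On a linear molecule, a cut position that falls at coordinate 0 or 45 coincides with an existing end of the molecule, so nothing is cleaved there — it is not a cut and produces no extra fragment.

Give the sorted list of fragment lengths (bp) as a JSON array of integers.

[2,5,6,8,11,13]

Scan for sites:
  SqiVI (GCAAC, off=4): starts [1] → cuts [5]
  ZebIII (TCCCCAAT, off=1): starts [29] → cuts [30]
  XjeI (CACGA, off=1): starts [10] → cuts [11]
  RvuV (ATGAAG, off=4): starts [18, 39] → cuts [22, 43]

Pooled cuts: [5, 11, 22, 30, 43]

Fragments:
  [0,5): 5 bp
  [5,11): 6 bp
  [11,22): 11 bp
  [22,30): 8 bp
  [30,43): 13 bp
  [43,45): 2 bp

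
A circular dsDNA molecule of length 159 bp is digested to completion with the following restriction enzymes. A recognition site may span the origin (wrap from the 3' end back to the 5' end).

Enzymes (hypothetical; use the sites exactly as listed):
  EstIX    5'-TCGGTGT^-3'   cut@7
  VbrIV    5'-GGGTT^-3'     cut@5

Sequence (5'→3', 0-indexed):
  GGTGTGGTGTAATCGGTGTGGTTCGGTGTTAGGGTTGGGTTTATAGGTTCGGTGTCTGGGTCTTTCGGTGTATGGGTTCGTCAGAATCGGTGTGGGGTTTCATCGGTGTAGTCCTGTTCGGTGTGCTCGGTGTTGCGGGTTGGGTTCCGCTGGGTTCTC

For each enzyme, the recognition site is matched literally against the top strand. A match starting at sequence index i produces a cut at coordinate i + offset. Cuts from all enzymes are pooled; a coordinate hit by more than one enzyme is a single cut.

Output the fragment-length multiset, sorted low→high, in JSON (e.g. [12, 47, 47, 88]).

Site scan:
  EstIX TCGGTGT/7: at [12, 22, 48, 64, 86, 102, 117, 126, 157] ⇒ [5, 19, 29, 55, 71, 93, 109, 124, 133]
  VbrIV GGGTT/5: at [31, 36, 73, 94, 136, 141, 151] ⇒ [36, 41, 78, 99, 141, 146, 156]

Pooled cuts: [5, 19, 29, 36, 41, 55, 71, 78, 93, 99, 109, 124, 133, 141, 146, 156]

Fragment lengths:
  5→19: 14 bp
  19→29: 10 bp
  29→36: 7 bp
  36→41: 5 bp
  41→55: 14 bp
  55→71: 16 bp
  71→78: 7 bp
  78→93: 15 bp
  93→99: 6 bp
  99→109: 10 bp
  109→124: 15 bp
  124→133: 9 bp
  133→141: 8 bp
  141→146: 5 bp
  146→156: 10 bp
  156→5 (wrap): 159-156+5 = 8 bp

[5,5,6,7,7,8,8,9,10,10,10,14,14,15,15,16]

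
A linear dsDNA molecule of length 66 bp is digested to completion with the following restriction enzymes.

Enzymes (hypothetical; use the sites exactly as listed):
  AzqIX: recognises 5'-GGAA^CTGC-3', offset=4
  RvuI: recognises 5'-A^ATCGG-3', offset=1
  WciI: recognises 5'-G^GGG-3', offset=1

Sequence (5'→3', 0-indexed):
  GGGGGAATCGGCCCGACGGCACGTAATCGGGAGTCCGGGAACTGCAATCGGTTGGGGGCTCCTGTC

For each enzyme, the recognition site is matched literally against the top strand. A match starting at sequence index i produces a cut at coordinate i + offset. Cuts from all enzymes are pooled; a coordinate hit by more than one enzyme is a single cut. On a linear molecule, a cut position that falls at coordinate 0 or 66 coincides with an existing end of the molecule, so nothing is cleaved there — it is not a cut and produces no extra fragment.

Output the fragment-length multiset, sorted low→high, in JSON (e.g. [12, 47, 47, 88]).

Per-enzyme occurrences:
  AzqIX GGAACTGC/4: at [37] ⇒ [41]
  RvuI AATCGG/1: at [5, 24, 45] ⇒ [6, 25, 46]
  WciI GGGG/1: at [0, 1, 53, 54] ⇒ [1, 2, 54, 55]

Pooled cuts: [1, 2, 6, 25, 41, 46, 54, 55]

Fragments:
  [0,1): 1 bp
  [1,2): 1 bp
  [2,6): 4 bp
  [6,25): 19 bp
  [25,41): 16 bp
  [41,46): 5 bp
  [46,54): 8 bp
  [54,55): 1 bp
  [55,66): 11 bp

[1,1,1,4,5,8,11,16,19]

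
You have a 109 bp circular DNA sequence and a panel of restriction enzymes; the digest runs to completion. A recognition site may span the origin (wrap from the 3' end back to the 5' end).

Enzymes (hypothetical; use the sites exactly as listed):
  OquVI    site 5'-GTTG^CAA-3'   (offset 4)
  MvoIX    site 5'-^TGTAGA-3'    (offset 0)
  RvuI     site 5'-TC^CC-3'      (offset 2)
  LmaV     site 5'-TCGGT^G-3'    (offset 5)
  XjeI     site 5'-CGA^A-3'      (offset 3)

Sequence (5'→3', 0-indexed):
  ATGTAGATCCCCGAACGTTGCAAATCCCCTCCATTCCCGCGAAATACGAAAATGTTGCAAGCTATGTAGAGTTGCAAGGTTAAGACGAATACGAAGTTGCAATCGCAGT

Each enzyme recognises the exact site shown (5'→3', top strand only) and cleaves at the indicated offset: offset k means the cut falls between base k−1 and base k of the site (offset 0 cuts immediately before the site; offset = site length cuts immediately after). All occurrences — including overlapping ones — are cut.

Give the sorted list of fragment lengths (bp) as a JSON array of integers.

[5,5,6,6,6,6,7,7,8,8,10,10,11,14]

Per-enzyme occurrences:
  OquVI (GTTGCAA, off=4): starts [16, 53, 70, 95] → cuts [20, 57, 74, 99]
  MvoIX (TGTAGA, off=0): starts [1, 64] → cuts [1, 64]
  RvuI (TCCC, off=2): starts [7, 24, 34] → cuts [9, 26, 36]
  LmaV (TCGGTG, off=5): no sites
  XjeI (CGAA, off=3): starts [11, 39, 46, 85, 91] → cuts [14, 42, 49, 88, 94]

All cut coordinates (distinct, sorted): [1, 9, 14, 20, 26, 36, 42, 49, 57, 64, 74, 88, 94, 99]

Fragments:
  1→9: 8 bp
  9→14: 5 bp
  14→20: 6 bp
  20→26: 6 bp
  26→36: 10 bp
  36→42: 6 bp
  42→49: 7 bp
  49→57: 8 bp
  57→64: 7 bp
  64→74: 10 bp
  74→88: 14 bp
  88→94: 6 bp
  94→99: 5 bp
  99→1 (wrap): 109-99+1 = 11 bp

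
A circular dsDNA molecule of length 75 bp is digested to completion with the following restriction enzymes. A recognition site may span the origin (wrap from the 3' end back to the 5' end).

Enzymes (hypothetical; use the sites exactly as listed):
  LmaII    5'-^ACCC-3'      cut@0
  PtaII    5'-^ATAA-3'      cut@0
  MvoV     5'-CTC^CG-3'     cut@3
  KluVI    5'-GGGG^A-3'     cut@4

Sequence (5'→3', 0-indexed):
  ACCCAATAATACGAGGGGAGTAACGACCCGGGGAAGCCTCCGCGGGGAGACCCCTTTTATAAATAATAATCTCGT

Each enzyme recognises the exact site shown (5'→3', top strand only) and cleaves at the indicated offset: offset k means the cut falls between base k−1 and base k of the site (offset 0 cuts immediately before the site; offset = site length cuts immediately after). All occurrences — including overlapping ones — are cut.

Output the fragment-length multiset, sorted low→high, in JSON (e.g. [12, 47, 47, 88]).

Site scan:
  LmaII ACCC/0: at [0, 25, 49] ⇒ [0, 25, 49]
  PtaII ATAA/0: at [5, 58, 62, 65] ⇒ [5, 58, 62, 65]
  MvoV CTCCG/3: at [37] ⇒ [40]
  KluVI GGGGA/4: at [14, 29, 43] ⇒ [18, 33, 47]

Pooled cuts: [0, 5, 18, 25, 33, 40, 47, 49, 58, 62, 65]

Fragments:
  0→5: 5 bp
  5→18: 13 bp
  18→25: 7 bp
  25→33: 8 bp
  33→40: 7 bp
  40→47: 7 bp
  47→49: 2 bp
  49→58: 9 bp
  58→62: 4 bp
  62→65: 3 bp
  65→0 (wrap): 75-65+0 = 10 bp

[2,3,4,5,7,7,7,8,9,10,13]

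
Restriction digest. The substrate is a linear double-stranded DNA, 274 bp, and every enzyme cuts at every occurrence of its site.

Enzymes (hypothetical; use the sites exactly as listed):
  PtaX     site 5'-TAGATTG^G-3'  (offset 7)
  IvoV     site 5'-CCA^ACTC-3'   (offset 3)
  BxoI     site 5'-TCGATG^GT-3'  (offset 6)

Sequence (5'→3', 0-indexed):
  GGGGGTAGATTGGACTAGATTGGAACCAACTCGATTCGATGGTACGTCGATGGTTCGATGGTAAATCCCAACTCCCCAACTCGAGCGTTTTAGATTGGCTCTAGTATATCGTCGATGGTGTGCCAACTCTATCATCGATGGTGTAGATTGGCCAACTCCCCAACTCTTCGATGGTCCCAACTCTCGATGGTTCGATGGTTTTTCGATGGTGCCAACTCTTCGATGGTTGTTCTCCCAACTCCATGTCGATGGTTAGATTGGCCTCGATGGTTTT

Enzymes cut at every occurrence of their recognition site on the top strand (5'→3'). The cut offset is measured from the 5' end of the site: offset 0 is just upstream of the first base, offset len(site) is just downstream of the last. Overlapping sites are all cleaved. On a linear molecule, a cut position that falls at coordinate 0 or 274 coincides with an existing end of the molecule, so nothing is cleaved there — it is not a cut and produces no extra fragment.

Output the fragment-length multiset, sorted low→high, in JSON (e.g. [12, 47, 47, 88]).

Site scan:
  PtaX TAGATTGG/7: at [5, 15, 90, 143, 253] ⇒ [12, 22, 97, 150, 260]
  IvoV CCAACTC/3: at [25, 67, 75, 122, 151, 159, 176, 211, 234] ⇒ [28, 70, 78, 125, 154, 162, 179, 214, 237]
  BxoI TCGATGGT/6: at [35, 46, 54, 111, 134, 167, 183, 191, 202, 219, 245, 263] ⇒ [41, 52, 60, 117, 140, 173, 189, 197, 208, 225, 251, 269]

All cut coordinates (distinct, sorted): [12, 22, 28, 41, 52, 60, 70, 78, 97, 117, 125, 140, 150, 154, 162, 173, 179, 189, 197, 208, 214, 225, 237, 251, 260, 269]

Fragments:
  [0,12): 12 bp
  [12,22): 10 bp
  [22,28): 6 bp
  [28,41): 13 bp
  [41,52): 11 bp
  [52,60): 8 bp
  [60,70): 10 bp
  [70,78): 8 bp
  [78,97): 19 bp
  [97,117): 20 bp
  [117,125): 8 bp
  [125,140): 15 bp
  [140,150): 10 bp
  [150,154): 4 bp
  [154,162): 8 bp
  [162,173): 11 bp
  [173,179): 6 bp
  [179,189): 10 bp
  [189,197): 8 bp
  [197,208): 11 bp
  [208,214): 6 bp
  [214,225): 11 bp
  [225,237): 12 bp
  [237,251): 14 bp
  [251,260): 9 bp
  [260,269): 9 bp
  [269,274): 5 bp

[4,5,6,6,6,8,8,8,8,8,9,9,10,10,10,10,11,11,11,11,12,12,13,14,15,19,20]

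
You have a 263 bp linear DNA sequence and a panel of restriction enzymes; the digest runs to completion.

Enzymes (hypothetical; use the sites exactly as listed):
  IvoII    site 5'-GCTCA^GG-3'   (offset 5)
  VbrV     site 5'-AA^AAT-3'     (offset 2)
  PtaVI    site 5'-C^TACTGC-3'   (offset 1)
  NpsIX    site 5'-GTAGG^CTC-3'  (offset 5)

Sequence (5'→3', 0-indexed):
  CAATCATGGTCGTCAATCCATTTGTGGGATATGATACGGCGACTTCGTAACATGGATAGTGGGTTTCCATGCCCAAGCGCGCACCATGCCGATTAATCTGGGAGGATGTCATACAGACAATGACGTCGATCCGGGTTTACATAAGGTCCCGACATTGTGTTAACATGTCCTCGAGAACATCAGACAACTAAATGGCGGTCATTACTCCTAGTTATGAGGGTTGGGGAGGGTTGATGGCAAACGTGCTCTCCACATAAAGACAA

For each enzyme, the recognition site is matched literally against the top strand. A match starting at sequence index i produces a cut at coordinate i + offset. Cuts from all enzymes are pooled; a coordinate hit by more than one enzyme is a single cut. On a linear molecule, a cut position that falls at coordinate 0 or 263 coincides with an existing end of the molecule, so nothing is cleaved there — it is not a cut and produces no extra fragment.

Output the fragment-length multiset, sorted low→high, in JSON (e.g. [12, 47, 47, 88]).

Per-enzyme occurrences:
  IvoII (GCTCAGG, off=5): no sites
  VbrV (AAAAT, off=2): no sites
  PtaVI (CTACTGC, off=1): no sites
  NpsIX (GTAGGCTC, off=5): no sites

Pooled cuts: ∅

Fragment lengths:
  no cuts → one linear fragment of 263 bp

[263]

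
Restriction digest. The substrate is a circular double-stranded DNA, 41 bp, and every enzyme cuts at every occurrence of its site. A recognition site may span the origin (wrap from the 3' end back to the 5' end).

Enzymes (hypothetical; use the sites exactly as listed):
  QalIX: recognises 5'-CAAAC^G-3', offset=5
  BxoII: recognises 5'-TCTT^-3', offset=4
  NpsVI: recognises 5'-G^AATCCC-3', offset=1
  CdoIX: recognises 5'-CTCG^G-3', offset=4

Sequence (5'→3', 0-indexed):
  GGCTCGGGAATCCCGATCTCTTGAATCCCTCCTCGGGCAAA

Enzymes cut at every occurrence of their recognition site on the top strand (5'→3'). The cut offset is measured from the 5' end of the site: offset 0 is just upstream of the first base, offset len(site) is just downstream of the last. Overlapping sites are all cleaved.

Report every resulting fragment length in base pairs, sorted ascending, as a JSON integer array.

[1,2,12,12,14]

Per-enzyme occurrences:
  QalIX (CAAACG, off=5): no sites
  BxoII (TCTT, off=4): starts [18] → cuts [22]
  NpsVI (GAATCCC, off=1): starts [7, 22] → cuts [8, 23]
  CdoIX (CTCGG, off=4): starts [2, 31] → cuts [6, 35]

Pooled cuts: [6, 8, 22, 23, 35]

Fragment lengths:
  6→8: 2 bp
  8→22: 14 bp
  22→23: 1 bp
  23→35: 12 bp
  35→6 (wrap): 41-35+6 = 12 bp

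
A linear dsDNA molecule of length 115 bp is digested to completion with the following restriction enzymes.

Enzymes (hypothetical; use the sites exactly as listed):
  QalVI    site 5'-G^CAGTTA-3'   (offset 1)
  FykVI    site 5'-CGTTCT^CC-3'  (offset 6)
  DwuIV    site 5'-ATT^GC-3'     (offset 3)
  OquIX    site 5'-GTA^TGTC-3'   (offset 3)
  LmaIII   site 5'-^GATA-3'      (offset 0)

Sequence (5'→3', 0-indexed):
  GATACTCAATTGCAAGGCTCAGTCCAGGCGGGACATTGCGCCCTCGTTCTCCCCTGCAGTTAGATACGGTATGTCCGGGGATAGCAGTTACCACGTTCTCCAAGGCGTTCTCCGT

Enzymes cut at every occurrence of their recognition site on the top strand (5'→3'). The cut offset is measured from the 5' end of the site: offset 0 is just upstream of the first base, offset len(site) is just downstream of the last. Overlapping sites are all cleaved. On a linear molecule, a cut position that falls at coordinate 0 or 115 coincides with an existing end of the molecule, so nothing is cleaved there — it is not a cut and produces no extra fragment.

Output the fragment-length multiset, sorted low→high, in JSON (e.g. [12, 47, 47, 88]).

Site scan:
  QalVI (GCAGTTA, off=1): starts [55, 83] → cuts [56, 84]
  FykVI (CGTTCTCC, off=6): starts [44, 93, 105] → cuts [50, 99, 111]
  DwuIV (ATTGC, off=3): starts [8, 34] → cuts [11, 37]
  OquIX (GTATGTC, off=3): starts [68] → cuts [71]
  LmaIII (GATA, off=0): starts [0, 62, 79] → cuts [62, 79] (position 0 is a terminus of the linear molecule — no cut)

Pooled cuts: [11, 37, 50, 56, 62, 71, 79, 84, 99, 111]

Fragment lengths:
  [0,11): 11 bp
  [11,37): 26 bp
  [37,50): 13 bp
  [50,56): 6 bp
  [56,62): 6 bp
  [62,71): 9 bp
  [71,79): 8 bp
  [79,84): 5 bp
  [84,99): 15 bp
  [99,111): 12 bp
  [111,115): 4 bp

[4,5,6,6,8,9,11,12,13,15,26]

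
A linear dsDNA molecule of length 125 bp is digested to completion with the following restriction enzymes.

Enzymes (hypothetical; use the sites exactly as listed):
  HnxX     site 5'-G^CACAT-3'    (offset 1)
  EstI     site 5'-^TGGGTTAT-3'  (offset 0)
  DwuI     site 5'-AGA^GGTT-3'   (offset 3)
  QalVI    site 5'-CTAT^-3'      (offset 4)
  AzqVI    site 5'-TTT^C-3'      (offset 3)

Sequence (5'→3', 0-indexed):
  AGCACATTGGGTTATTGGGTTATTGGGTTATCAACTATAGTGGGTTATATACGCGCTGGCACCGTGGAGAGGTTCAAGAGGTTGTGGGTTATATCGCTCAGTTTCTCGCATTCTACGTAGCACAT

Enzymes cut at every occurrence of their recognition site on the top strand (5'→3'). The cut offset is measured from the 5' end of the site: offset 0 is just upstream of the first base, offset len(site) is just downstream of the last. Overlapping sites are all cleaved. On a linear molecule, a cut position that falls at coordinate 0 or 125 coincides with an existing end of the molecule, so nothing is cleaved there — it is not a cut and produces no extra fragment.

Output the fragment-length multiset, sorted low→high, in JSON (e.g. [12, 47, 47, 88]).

[2,2,5,5,5,8,8,9,15,16,20,30]

Site scan:
  HnxX (GCACAT, off=1): starts [1, 119] → cuts [2, 120]
  EstI (TGGGTTAT, off=0): starts [7, 15, 23, 40, 84] → cuts [7, 15, 23, 40, 84]
  DwuI (AGAGGTT, off=3): starts [67, 76] → cuts [70, 79]
  QalVI (CTAT, off=4): starts [34] → cuts [38]
  AzqVI (TTTC, off=3): starts [101] → cuts [104]

All cut coordinates (distinct, sorted): [2, 7, 15, 23, 38, 40, 70, 79, 84, 104, 120]

Fragment lengths:
  [0,2): 2 bp
  [2,7): 5 bp
  [7,15): 8 bp
  [15,23): 8 bp
  [23,38): 15 bp
  [38,40): 2 bp
  [40,70): 30 bp
  [70,79): 9 bp
  [79,84): 5 bp
  [84,104): 20 bp
  [104,120): 16 bp
  [120,125): 5 bp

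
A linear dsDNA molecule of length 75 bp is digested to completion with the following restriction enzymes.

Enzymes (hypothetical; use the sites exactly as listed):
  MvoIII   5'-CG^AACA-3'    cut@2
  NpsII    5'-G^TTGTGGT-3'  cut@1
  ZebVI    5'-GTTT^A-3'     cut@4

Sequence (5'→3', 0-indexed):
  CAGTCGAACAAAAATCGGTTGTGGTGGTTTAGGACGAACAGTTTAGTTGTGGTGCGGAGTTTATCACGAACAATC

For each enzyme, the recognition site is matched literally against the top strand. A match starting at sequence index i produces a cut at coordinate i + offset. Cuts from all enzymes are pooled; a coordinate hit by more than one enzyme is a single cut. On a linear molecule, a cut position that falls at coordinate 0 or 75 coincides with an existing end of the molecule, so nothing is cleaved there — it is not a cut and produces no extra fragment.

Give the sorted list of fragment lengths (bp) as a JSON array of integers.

[2,6,6,6,7,8,12,12,16]

Site scan:
  MvoIII (CGAACA, off=2): starts [4, 34, 66] → cuts [6, 36, 68]
  NpsII (GTTGTGGT, off=1): starts [17, 45] → cuts [18, 46]
  ZebVI (GTTTA, off=4): starts [26, 40, 58] → cuts [30, 44, 62]

All cut coordinates (distinct, sorted): [6, 18, 30, 36, 44, 46, 62, 68]

Fragments:
  [0,6): 6 bp
  [6,18): 12 bp
  [18,30): 12 bp
  [30,36): 6 bp
  [36,44): 8 bp
  [44,46): 2 bp
  [46,62): 16 bp
  [62,68): 6 bp
  [68,75): 7 bp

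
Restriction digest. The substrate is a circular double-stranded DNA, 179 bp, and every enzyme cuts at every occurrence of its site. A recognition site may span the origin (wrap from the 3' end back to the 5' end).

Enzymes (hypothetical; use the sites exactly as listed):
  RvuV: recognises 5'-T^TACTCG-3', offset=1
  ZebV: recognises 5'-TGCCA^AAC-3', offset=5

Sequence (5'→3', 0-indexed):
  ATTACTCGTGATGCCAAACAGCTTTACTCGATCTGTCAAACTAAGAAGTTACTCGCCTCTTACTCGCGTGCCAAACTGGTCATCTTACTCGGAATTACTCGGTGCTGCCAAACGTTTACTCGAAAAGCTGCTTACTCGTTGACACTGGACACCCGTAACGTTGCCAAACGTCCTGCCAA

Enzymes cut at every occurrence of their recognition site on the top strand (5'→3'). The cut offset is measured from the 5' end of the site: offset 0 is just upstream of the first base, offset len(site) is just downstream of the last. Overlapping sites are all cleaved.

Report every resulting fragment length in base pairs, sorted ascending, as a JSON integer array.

Per-enzyme occurrences:
  RvuV TTACTCG/1: at [1, 23, 48, 59, 84, 94, 115, 131] ⇒ [2, 24, 49, 60, 85, 95, 116, 132]
  ZebV TGCCAAAC/5: at [11, 68, 105, 161] ⇒ [16, 73, 110, 166]

Pooled cuts: [2, 16, 24, 49, 60, 73, 85, 95, 110, 116, 132, 166]

Fragment lengths:
  2→16: 14 bp
  16→24: 8 bp
  24→49: 25 bp
  49→60: 11 bp
  60→73: 13 bp
  73→85: 12 bp
  85→95: 10 bp
  95→110: 15 bp
  110→116: 6 bp
  116→132: 16 bp
  132→166: 34 bp
  166→2 (wrap): 179-166+2 = 15 bp

[6,8,10,11,12,13,14,15,15,16,25,34]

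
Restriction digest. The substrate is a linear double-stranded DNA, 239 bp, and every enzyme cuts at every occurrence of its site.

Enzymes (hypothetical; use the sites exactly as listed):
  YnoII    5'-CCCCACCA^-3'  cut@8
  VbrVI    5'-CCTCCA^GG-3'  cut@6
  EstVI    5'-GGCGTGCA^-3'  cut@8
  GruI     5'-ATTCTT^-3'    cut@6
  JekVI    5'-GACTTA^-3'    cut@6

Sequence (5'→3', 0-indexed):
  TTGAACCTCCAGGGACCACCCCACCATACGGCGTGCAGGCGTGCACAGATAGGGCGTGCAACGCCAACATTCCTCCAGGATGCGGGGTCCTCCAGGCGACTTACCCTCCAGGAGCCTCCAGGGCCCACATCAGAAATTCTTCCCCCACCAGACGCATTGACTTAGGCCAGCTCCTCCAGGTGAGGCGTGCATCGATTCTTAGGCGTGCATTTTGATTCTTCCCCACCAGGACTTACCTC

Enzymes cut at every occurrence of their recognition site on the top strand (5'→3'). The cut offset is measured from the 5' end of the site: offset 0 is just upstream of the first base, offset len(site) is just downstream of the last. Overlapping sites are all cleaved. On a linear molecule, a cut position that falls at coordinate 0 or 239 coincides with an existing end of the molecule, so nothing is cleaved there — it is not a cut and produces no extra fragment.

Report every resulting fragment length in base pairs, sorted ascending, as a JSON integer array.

[4,7,7,8,8,9,9,9,9,10,11,11,11,13,14,14,15,15,17,17,21]

Scan for sites:
  YnoII CCCCACCA/8: at [18, 142, 220] ⇒ [26, 150, 228]
  VbrVI CCTCCAGG/6: at [5, 71, 88, 104, 114, 172] ⇒ [11, 77, 94, 110, 120, 178]
  EstVI GGCGTGCA/8: at [29, 37, 52, 183, 201] ⇒ [37, 45, 60, 191, 209]
  GruI ATTCTT/6: at [135, 194, 214] ⇒ [141, 200, 220]
  JekVI GACTTA/6: at [97, 158, 229] ⇒ [103, 164, 235]

All cut coordinates (distinct, sorted): [11, 26, 37, 45, 60, 77, 94, 103, 110, 120, 141, 150, 164, 178, 191, 200, 209, 220, 228, 235]

Fragment lengths:
  [0,11): 11 bp
  [11,26): 15 bp
  [26,37): 11 bp
  [37,45): 8 bp
  [45,60): 15 bp
  [60,77): 17 bp
  [77,94): 17 bp
  [94,103): 9 bp
  [103,110): 7 bp
  [110,120): 10 bp
  [120,141): 21 bp
  [141,150): 9 bp
  [150,164): 14 bp
  [164,178): 14 bp
  [178,191): 13 bp
  [191,200): 9 bp
  [200,209): 9 bp
  [209,220): 11 bp
  [220,228): 8 bp
  [228,235): 7 bp
  [235,239): 4 bp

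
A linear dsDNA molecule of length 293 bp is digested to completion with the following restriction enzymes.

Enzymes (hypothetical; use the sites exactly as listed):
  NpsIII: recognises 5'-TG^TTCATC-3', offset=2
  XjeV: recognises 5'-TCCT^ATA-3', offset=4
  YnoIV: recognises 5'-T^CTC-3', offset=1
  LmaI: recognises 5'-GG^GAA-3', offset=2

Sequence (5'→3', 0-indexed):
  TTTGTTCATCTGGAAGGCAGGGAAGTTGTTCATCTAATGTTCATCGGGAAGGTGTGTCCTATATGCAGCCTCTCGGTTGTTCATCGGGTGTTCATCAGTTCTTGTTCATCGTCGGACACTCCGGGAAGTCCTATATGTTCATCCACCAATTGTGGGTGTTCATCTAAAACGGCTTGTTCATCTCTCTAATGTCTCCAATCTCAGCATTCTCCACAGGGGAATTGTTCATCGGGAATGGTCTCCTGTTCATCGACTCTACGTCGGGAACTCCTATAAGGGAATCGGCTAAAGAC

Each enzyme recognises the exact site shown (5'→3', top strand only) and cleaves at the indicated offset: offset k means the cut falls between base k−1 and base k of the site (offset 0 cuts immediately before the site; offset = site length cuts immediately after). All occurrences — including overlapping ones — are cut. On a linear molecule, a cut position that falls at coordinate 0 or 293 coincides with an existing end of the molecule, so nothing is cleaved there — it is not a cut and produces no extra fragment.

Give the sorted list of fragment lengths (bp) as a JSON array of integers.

[2,4,5,5,6,6,6,7,7,7,8,8,8,8,8,9,9,10,11,11,11,13,14,15,17,18,19,20,21]

Per-enzyme occurrences:
  NpsIII (TGTTCATC, off=2): starts [2, 26, 37, 77, 88, 102, 135, 156, 174, 222, 243] → cuts [4, 28, 39, 79, 90, 104, 137, 158, 176, 224, 245]
  XjeV (TCCTATA, off=4): starts [56, 128, 268] → cuts [60, 132, 272]
  YnoIV (TCTC, off=1): starts [70, 180, 182, 191, 198, 207, 238] → cuts [71, 181, 183, 192, 199, 208, 239]
  LmaI (GGGAA, off=2): starts [19, 45, 122, 216, 230, 262, 276] → cuts [21, 47, 124, 218, 232, 264, 278]

Pooled cuts: [4, 21, 28, 39, 47, 60, 71, 79, 90, 104, 124, 132, 137, 158, 176, 181, 183, 192, 199, 208, 218, 224, 232, 239, 245, 264, 272, 278]

Fragment lengths:
  [0,4): 4 bp
  [4,21): 17 bp
  [21,28): 7 bp
  [28,39): 11 bp
  [39,47): 8 bp
  [47,60): 13 bp
  [60,71): 11 bp
  [71,79): 8 bp
  [79,90): 11 bp
  [90,104): 14 bp
  [104,124): 20 bp
  [124,132): 8 bp
  [132,137): 5 bp
  [137,158): 21 bp
  [158,176): 18 bp
  [176,181): 5 bp
  [181,183): 2 bp
  [183,192): 9 bp
  [192,199): 7 bp
  [199,208): 9 bp
  [208,218): 10 bp
  [218,224): 6 bp
  [224,232): 8 bp
  [232,239): 7 bp
  [239,245): 6 bp
  [245,264): 19 bp
  [264,272): 8 bp
  [272,278): 6 bp
  [278,293): 15 bp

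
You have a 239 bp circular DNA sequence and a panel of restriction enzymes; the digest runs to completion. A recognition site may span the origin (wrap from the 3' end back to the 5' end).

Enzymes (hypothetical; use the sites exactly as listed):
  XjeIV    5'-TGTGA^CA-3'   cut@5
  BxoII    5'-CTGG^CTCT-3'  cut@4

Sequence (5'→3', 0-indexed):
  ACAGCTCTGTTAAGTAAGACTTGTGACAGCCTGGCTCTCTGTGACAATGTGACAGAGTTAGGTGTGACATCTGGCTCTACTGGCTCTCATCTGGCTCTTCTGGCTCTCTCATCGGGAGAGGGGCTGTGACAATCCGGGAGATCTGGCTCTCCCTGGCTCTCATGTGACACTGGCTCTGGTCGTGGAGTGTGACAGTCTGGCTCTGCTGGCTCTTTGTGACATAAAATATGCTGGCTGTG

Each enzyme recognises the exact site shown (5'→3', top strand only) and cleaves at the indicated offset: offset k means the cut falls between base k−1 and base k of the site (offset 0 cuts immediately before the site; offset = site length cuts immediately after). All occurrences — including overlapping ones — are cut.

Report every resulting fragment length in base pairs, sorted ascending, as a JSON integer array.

[6,7,8,8,8,9,9,9,10,10,10,11,11,15,17,19,21,25,26]

Scan for sites:
  XjeIV (TGTGACA, off=5): starts [21, 39, 47, 62, 124, 162, 187, 214, 235] → cuts [1, 26, 44, 52, 67, 129, 167, 192, 219]
  BxoII (CTGGCTCT, off=4): starts [30, 70, 79, 90, 99, 142, 152, 169, 196, 205] → cuts [34, 74, 83, 94, 103, 146, 156, 173, 200, 209]

All cut coordinates (distinct, sorted): [1, 26, 34, 44, 52, 67, 74, 83, 94, 103, 129, 146, 156, 167, 173, 192, 200, 209, 219]

Fragment lengths:
  1→26: 25 bp
  26→34: 8 bp
  34→44: 10 bp
  44→52: 8 bp
  52→67: 15 bp
  67→74: 7 bp
  74→83: 9 bp
  83→94: 11 bp
  94→103: 9 bp
  103→129: 26 bp
  129→146: 17 bp
  146→156: 10 bp
  156→167: 11 bp
  167→173: 6 bp
  173→192: 19 bp
  192→200: 8 bp
  200→209: 9 bp
  209→219: 10 bp
  219→1 (wrap): 239-219+1 = 21 bp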